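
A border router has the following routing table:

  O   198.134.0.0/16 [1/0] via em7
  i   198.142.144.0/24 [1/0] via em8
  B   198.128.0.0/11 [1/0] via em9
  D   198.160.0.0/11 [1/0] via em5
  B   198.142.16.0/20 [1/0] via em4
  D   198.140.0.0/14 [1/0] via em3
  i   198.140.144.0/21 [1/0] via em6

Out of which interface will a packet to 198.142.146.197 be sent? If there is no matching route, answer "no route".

em3

Routes whose prefix contains 198.142.146.197:
  198.128.0.0/11 (198.128.0.0 - 198.159.255.255) -> em9
  198.140.0.0/14 (198.140.0.0 - 198.143.255.255) -> em3
More-specific entries that do NOT match:
  198.142.144.0/24 (198.142.144.0 - 198.142.144.255) does not contain 198.142.146.197
  198.140.144.0/21 (198.140.144.0 - 198.140.151.255) does not contain 198.142.146.197
  198.142.16.0/20 (198.142.16.0 - 198.142.31.255) does not contain 198.142.146.197
  198.134.0.0/16 (198.134.0.0 - 198.134.255.255) does not contain 198.142.146.197
Longest matching prefix is /14 -> interface em3.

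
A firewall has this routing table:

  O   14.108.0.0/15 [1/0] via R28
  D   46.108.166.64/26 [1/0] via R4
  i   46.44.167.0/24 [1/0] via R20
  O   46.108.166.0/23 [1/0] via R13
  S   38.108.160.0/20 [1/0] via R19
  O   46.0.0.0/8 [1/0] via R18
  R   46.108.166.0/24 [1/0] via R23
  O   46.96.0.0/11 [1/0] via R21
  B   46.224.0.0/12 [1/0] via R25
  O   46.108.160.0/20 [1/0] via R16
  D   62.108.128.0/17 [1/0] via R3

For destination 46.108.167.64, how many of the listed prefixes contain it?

4

Prefixes containing 46.108.167.64:
  46.0.0.0/8 (46.0.0.0 - 46.255.255.255)
  46.96.0.0/11 (46.96.0.0 - 46.127.255.255)
  46.108.160.0/20 (46.108.160.0 - 46.108.175.255)
  46.108.166.0/23 (46.108.166.0 - 46.108.167.255)
Total matching entries: 4.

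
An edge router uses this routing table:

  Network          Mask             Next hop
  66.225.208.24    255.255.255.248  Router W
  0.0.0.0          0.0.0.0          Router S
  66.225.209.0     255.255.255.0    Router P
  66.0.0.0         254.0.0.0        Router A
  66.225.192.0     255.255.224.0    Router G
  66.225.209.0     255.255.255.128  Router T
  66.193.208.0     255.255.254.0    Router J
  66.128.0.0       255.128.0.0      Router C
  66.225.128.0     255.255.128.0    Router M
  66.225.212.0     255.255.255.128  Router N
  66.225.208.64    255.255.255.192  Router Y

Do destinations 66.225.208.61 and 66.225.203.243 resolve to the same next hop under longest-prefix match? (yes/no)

yes

66.225.208.61: longest match 66.225.192.0/19 -> Router G
66.225.203.243: longest match 66.225.192.0/19 -> Router G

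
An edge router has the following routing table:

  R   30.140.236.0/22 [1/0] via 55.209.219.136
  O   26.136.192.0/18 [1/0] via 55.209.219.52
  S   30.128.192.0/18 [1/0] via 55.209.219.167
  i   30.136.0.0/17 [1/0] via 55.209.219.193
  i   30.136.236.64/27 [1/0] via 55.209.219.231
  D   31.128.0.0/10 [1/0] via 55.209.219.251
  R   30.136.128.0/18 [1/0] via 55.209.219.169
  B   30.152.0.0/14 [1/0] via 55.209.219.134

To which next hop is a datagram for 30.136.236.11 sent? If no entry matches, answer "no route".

No entry's prefix contains 30.136.236.11; there is no default route.

no route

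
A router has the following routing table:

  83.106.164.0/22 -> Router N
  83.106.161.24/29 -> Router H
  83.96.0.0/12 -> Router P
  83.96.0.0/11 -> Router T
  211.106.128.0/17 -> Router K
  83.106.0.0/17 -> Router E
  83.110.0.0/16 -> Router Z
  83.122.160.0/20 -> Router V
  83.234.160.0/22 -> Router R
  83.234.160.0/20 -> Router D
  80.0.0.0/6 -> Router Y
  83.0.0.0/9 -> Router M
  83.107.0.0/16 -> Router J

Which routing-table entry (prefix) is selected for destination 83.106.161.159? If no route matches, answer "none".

Entries matching 83.106.161.159:
  80.0.0.0/6 (80.0.0.0 - 83.255.255.255)
  83.0.0.0/9 (83.0.0.0 - 83.127.255.255)
  83.96.0.0/11 (83.96.0.0 - 83.127.255.255)
  83.96.0.0/12 (83.96.0.0 - 83.111.255.255)
Most specific is 83.96.0.0/12.

83.96.0.0/12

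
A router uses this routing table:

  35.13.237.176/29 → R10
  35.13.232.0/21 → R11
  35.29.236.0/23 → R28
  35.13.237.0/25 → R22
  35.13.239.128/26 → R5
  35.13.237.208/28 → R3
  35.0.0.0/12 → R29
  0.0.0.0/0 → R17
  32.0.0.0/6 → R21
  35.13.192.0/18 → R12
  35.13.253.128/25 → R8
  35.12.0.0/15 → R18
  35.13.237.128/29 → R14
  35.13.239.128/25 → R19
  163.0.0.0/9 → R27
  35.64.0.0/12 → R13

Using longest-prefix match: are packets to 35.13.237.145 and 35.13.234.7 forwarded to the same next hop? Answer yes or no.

yes

35.13.237.145: longest match 35.13.232.0/21 -> R11
35.13.234.7: longest match 35.13.232.0/21 -> R11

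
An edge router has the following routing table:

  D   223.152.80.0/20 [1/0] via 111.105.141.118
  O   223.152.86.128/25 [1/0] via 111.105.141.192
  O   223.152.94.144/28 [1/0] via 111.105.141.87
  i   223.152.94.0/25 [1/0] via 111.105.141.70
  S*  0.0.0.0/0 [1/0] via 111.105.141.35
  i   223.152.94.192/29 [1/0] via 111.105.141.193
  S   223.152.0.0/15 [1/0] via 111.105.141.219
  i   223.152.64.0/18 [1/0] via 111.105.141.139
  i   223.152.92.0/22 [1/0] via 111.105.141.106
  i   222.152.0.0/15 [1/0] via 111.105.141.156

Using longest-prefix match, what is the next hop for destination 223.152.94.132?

111.105.141.106

Routes whose prefix contains 223.152.94.132:
  0.0.0.0/0 (default, matches everything) -> 111.105.141.35
  223.152.0.0/15 (223.152.0.0 - 223.153.255.255) -> 111.105.141.219
  223.152.64.0/18 (223.152.64.0 - 223.152.127.255) -> 111.105.141.139
  223.152.80.0/20 (223.152.80.0 - 223.152.95.255) -> 111.105.141.118
  223.152.92.0/22 (223.152.92.0 - 223.152.95.255) -> 111.105.141.106
More-specific entries that do NOT match:
  223.152.94.192/29 (223.152.94.192 - 223.152.94.199) does not contain 223.152.94.132
  223.152.94.144/28 (223.152.94.144 - 223.152.94.159) does not contain 223.152.94.132
  223.152.86.128/25 (223.152.86.128 - 223.152.86.255) does not contain 223.152.94.132
  223.152.94.0/25 (223.152.94.0 - 223.152.94.127) does not contain 223.152.94.132
Longest matching prefix is /22 -> next hop 111.105.141.106.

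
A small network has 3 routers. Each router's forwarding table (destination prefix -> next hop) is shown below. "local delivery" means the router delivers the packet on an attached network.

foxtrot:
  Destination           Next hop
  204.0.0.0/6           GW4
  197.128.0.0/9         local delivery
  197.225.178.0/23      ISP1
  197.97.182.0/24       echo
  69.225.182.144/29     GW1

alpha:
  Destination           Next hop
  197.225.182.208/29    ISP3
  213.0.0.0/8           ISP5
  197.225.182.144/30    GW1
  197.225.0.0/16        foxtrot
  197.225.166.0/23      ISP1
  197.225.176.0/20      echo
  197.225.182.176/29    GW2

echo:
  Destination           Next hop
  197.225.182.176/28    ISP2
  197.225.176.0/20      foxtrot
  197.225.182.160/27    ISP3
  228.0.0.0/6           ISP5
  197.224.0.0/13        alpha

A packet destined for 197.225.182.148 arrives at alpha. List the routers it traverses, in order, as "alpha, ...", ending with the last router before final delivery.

alpha, echo, foxtrot

At alpha: longest match for 197.225.182.148 is 197.225.176.0/20 -> echo
At echo: longest match for 197.225.182.148 is 197.225.176.0/20 -> foxtrot
At foxtrot: longest match for 197.225.182.148 is 197.128.0.0/9 -> local delivery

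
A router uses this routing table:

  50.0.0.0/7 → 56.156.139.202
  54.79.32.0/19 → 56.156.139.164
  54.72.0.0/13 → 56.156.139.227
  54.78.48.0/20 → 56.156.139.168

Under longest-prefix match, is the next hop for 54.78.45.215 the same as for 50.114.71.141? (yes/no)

no

54.78.45.215: longest match 54.72.0.0/13 -> 56.156.139.227
50.114.71.141: longest match 50.0.0.0/7 -> 56.156.139.202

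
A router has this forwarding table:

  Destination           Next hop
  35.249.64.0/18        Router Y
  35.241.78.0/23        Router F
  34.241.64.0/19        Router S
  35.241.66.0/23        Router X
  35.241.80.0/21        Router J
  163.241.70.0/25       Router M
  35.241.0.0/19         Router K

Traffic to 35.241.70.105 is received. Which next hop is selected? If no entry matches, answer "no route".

No entry's prefix contains 35.241.70.105; there is no default route.

no route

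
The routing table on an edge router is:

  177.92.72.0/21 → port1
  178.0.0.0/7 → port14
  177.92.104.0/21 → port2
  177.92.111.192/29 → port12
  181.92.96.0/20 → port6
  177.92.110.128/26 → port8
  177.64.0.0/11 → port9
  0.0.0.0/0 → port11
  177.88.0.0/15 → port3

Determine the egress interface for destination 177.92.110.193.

Routes whose prefix contains 177.92.110.193:
  0.0.0.0/0 (default, matches everything) -> port11
  177.64.0.0/11 (177.64.0.0 - 177.95.255.255) -> port9
  177.92.104.0/21 (177.92.104.0 - 177.92.111.255) -> port2
More-specific entries that do NOT match:
  177.92.111.192/29 (177.92.111.192 - 177.92.111.199) does not contain 177.92.110.193
  177.92.110.128/26 (177.92.110.128 - 177.92.110.191) does not contain 177.92.110.193
Longest matching prefix is /21 -> interface port2.

port2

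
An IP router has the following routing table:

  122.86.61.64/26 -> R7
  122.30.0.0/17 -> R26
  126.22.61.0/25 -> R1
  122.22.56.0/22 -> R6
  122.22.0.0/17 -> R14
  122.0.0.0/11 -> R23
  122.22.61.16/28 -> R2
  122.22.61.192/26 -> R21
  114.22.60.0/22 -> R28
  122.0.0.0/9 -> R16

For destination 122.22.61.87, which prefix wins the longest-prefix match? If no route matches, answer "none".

122.22.0.0/17

Entries matching 122.22.61.87:
  122.0.0.0/9 (122.0.0.0 - 122.127.255.255)
  122.0.0.0/11 (122.0.0.0 - 122.31.255.255)
  122.22.0.0/17 (122.22.0.0 - 122.22.127.255)
Most specific is 122.22.0.0/17.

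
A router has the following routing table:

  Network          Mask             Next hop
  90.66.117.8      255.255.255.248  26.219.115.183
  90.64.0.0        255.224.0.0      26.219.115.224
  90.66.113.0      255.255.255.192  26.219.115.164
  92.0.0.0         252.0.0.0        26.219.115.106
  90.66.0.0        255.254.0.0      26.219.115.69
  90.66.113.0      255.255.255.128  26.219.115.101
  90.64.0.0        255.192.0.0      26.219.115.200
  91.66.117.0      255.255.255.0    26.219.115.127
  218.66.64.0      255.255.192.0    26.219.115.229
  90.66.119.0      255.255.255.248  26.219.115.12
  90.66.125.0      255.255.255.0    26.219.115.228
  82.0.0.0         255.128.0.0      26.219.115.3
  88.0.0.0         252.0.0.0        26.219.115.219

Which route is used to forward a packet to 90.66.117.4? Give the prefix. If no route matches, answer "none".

Entries matching 90.66.117.4:
  88.0.0.0/6 (88.0.0.0 - 91.255.255.255)
  90.64.0.0/10 (90.64.0.0 - 90.127.255.255)
  90.64.0.0/11 (90.64.0.0 - 90.95.255.255)
  90.66.0.0/15 (90.66.0.0 - 90.67.255.255)
Most specific is 90.66.0.0/15.

90.66.0.0/15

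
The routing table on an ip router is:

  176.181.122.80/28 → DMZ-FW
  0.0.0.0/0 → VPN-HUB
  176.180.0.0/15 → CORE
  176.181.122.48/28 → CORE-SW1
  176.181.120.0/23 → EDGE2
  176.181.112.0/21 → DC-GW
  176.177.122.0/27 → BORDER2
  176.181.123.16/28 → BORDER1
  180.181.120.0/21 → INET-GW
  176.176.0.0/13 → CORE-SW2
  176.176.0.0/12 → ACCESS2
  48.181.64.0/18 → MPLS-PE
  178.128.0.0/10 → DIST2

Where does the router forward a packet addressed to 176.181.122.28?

Routes whose prefix contains 176.181.122.28:
  0.0.0.0/0 (default, matches everything) -> VPN-HUB
  176.176.0.0/12 (176.176.0.0 - 176.191.255.255) -> ACCESS2
  176.176.0.0/13 (176.176.0.0 - 176.183.255.255) -> CORE-SW2
  176.180.0.0/15 (176.180.0.0 - 176.181.255.255) -> CORE
More-specific entries that do NOT match:
  176.181.122.80/28 (176.181.122.80 - 176.181.122.95) does not contain 176.181.122.28
  176.181.122.48/28 (176.181.122.48 - 176.181.122.63) does not contain 176.181.122.28
  176.181.123.16/28 (176.181.123.16 - 176.181.123.31) does not contain 176.181.122.28
  176.177.122.0/27 (176.177.122.0 - 176.177.122.31) does not contain 176.181.122.28
  176.181.120.0/23 (176.181.120.0 - 176.181.121.255) does not contain 176.181.122.28
  176.181.112.0/21 (176.181.112.0 - 176.181.119.255) does not contain 176.181.122.28
  180.181.120.0/21 (180.181.120.0 - 180.181.127.255) does not contain 176.181.122.28
  48.181.64.0/18 (48.181.64.0 - 48.181.127.255) does not contain 176.181.122.28
Longest matching prefix is /15 -> next hop CORE.

CORE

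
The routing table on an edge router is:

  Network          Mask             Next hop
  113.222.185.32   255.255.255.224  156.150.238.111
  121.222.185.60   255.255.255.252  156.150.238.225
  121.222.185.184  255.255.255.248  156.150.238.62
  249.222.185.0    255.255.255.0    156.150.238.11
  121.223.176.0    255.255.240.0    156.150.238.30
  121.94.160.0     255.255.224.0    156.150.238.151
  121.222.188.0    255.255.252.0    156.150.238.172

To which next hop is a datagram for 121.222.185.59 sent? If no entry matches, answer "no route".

no route

No entry's prefix contains 121.222.185.59; there is no default route.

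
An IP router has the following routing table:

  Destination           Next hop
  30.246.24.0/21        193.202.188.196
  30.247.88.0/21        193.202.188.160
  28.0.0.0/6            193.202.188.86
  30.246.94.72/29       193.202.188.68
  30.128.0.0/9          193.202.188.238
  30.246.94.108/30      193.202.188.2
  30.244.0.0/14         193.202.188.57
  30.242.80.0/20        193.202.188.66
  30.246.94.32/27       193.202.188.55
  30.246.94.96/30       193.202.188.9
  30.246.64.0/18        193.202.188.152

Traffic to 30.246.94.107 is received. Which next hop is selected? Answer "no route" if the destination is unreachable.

Routes whose prefix contains 30.246.94.107:
  28.0.0.0/6 (28.0.0.0 - 31.255.255.255) -> 193.202.188.86
  30.128.0.0/9 (30.128.0.0 - 30.255.255.255) -> 193.202.188.238
  30.244.0.0/14 (30.244.0.0 - 30.247.255.255) -> 193.202.188.57
  30.246.64.0/18 (30.246.64.0 - 30.246.127.255) -> 193.202.188.152
More-specific entries that do NOT match:
  30.246.94.108/30 (30.246.94.108 - 30.246.94.111) does not contain 30.246.94.107
  30.246.94.96/30 (30.246.94.96 - 30.246.94.99) does not contain 30.246.94.107
  30.246.94.72/29 (30.246.94.72 - 30.246.94.79) does not contain 30.246.94.107
  30.246.94.32/27 (30.246.94.32 - 30.246.94.63) does not contain 30.246.94.107
  30.246.24.0/21 (30.246.24.0 - 30.246.31.255) does not contain 30.246.94.107
  30.247.88.0/21 (30.247.88.0 - 30.247.95.255) does not contain 30.246.94.107
  30.242.80.0/20 (30.242.80.0 - 30.242.95.255) does not contain 30.246.94.107
Longest matching prefix is /18 -> next hop 193.202.188.152.

193.202.188.152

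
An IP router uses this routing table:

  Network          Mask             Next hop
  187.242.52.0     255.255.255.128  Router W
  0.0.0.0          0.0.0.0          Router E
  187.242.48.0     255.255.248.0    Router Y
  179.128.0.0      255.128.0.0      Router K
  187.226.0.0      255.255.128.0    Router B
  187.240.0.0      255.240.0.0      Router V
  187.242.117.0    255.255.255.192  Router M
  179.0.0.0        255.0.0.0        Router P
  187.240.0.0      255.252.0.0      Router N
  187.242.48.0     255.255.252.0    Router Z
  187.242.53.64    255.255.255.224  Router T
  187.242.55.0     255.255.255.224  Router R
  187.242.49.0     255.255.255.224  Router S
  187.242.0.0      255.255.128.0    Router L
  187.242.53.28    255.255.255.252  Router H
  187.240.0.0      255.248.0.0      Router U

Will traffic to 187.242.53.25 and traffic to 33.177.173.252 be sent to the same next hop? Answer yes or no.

187.242.53.25: longest match 187.242.48.0/21 -> Router Y
33.177.173.252: longest match 0.0.0.0/0 -> Router E

no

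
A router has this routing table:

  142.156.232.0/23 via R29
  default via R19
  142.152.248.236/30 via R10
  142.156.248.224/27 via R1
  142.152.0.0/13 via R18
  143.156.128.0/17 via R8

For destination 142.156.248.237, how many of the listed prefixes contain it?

3

Prefixes containing 142.156.248.237:
  0.0.0.0/0 (default, matches everything)
  142.152.0.0/13 (142.152.0.0 - 142.159.255.255)
  142.156.248.224/27 (142.156.248.224 - 142.156.248.255)
Total matching entries: 3.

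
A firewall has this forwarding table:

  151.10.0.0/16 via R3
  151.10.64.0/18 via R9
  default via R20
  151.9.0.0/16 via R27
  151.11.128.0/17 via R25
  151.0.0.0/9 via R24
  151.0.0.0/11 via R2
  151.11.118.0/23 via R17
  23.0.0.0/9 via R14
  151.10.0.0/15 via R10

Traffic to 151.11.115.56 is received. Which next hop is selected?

R10

Routes whose prefix contains 151.11.115.56:
  0.0.0.0/0 (default, matches everything) -> R20
  151.0.0.0/9 (151.0.0.0 - 151.127.255.255) -> R24
  151.0.0.0/11 (151.0.0.0 - 151.31.255.255) -> R2
  151.10.0.0/15 (151.10.0.0 - 151.11.255.255) -> R10
More-specific entries that do NOT match:
  151.11.118.0/23 (151.11.118.0 - 151.11.119.255) does not contain 151.11.115.56
  151.10.64.0/18 (151.10.64.0 - 151.10.127.255) does not contain 151.11.115.56
  151.11.128.0/17 (151.11.128.0 - 151.11.255.255) does not contain 151.11.115.56
  151.10.0.0/16 (151.10.0.0 - 151.10.255.255) does not contain 151.11.115.56
  151.9.0.0/16 (151.9.0.0 - 151.9.255.255) does not contain 151.11.115.56
Longest matching prefix is /15 -> next hop R10.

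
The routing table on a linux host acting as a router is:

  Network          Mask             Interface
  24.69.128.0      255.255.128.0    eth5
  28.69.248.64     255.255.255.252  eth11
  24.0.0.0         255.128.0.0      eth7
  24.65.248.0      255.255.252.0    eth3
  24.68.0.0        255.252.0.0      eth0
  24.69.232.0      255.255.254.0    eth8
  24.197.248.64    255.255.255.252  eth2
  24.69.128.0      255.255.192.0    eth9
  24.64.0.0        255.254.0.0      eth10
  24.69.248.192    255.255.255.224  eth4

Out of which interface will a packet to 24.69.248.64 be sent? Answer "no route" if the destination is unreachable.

eth5

Routes whose prefix contains 24.69.248.64:
  24.0.0.0/9 (24.0.0.0 - 24.127.255.255) -> eth7
  24.68.0.0/14 (24.68.0.0 - 24.71.255.255) -> eth0
  24.69.128.0/17 (24.69.128.0 - 24.69.255.255) -> eth5
More-specific entries that do NOT match:
  28.69.248.64/30 (28.69.248.64 - 28.69.248.67) does not contain 24.69.248.64
  24.197.248.64/30 (24.197.248.64 - 24.197.248.67) does not contain 24.69.248.64
  24.69.248.192/27 (24.69.248.192 - 24.69.248.223) does not contain 24.69.248.64
  24.69.232.0/23 (24.69.232.0 - 24.69.233.255) does not contain 24.69.248.64
  24.65.248.0/22 (24.65.248.0 - 24.65.251.255) does not contain 24.69.248.64
  24.69.128.0/18 (24.69.128.0 - 24.69.191.255) does not contain 24.69.248.64
Longest matching prefix is /17 -> interface eth5.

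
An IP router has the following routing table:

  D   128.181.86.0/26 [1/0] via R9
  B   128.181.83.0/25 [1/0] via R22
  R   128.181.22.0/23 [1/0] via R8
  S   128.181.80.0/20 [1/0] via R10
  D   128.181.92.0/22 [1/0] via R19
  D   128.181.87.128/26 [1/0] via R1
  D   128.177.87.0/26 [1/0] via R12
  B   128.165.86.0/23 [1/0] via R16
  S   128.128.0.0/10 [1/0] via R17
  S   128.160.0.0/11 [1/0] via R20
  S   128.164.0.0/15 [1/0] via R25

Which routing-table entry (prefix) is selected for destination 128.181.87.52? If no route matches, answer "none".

Entries matching 128.181.87.52:
  128.128.0.0/10 (128.128.0.0 - 128.191.255.255)
  128.160.0.0/11 (128.160.0.0 - 128.191.255.255)
  128.181.80.0/20 (128.181.80.0 - 128.181.95.255)
Most specific is 128.181.80.0/20.

128.181.80.0/20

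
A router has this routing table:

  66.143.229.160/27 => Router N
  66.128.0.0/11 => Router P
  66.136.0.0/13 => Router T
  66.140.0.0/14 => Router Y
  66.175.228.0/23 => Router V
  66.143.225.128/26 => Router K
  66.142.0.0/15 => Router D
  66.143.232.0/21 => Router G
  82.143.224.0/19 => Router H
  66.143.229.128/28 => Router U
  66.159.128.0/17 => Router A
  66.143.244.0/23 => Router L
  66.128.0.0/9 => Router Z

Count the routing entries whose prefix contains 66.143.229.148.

5

Prefixes containing 66.143.229.148:
  66.128.0.0/9 (66.128.0.0 - 66.255.255.255)
  66.128.0.0/11 (66.128.0.0 - 66.159.255.255)
  66.136.0.0/13 (66.136.0.0 - 66.143.255.255)
  66.140.0.0/14 (66.140.0.0 - 66.143.255.255)
  66.142.0.0/15 (66.142.0.0 - 66.143.255.255)
Total matching entries: 5.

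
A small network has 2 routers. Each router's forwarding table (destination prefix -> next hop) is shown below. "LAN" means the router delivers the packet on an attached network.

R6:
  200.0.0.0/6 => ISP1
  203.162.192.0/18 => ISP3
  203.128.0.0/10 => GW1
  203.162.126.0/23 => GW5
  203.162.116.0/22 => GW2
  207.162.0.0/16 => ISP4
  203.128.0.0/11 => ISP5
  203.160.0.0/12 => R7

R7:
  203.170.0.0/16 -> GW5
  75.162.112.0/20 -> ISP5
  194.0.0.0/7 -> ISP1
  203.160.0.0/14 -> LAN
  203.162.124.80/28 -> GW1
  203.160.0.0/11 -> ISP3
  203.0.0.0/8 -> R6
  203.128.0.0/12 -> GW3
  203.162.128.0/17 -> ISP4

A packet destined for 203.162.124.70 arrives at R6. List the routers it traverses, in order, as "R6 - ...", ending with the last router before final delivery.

R6 - R7

At R6: longest match for 203.162.124.70 is 203.160.0.0/12 -> R7
At R7: longest match for 203.162.124.70 is 203.160.0.0/14 -> LAN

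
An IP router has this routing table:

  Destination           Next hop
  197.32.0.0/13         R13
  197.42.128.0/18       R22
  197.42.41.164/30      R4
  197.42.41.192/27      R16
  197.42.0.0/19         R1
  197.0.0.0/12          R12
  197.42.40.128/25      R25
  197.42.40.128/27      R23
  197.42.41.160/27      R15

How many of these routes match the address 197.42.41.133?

0

No listed prefix contains 197.42.41.133.
Total matching entries: 0.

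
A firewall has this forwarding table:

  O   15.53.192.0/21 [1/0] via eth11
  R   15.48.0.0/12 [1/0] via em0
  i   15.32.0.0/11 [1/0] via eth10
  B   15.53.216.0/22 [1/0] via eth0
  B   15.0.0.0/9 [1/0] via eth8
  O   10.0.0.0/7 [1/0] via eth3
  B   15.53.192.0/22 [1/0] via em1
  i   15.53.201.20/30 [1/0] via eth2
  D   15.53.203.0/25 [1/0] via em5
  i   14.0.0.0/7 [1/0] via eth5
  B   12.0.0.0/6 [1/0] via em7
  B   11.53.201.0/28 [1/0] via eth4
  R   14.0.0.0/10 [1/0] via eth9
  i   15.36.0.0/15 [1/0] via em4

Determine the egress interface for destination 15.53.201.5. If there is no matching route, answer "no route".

em0

Routes whose prefix contains 15.53.201.5:
  12.0.0.0/6 (12.0.0.0 - 15.255.255.255) -> em7
  14.0.0.0/7 (14.0.0.0 - 15.255.255.255) -> eth5
  15.0.0.0/9 (15.0.0.0 - 15.127.255.255) -> eth8
  15.32.0.0/11 (15.32.0.0 - 15.63.255.255) -> eth10
  15.48.0.0/12 (15.48.0.0 - 15.63.255.255) -> em0
More-specific entries that do NOT match:
  15.53.201.20/30 (15.53.201.20 - 15.53.201.23) does not contain 15.53.201.5
  11.53.201.0/28 (11.53.201.0 - 11.53.201.15) does not contain 15.53.201.5
  15.53.203.0/25 (15.53.203.0 - 15.53.203.127) does not contain 15.53.201.5
  15.53.216.0/22 (15.53.216.0 - 15.53.219.255) does not contain 15.53.201.5
  15.53.192.0/22 (15.53.192.0 - 15.53.195.255) does not contain 15.53.201.5
  15.53.192.0/21 (15.53.192.0 - 15.53.199.255) does not contain 15.53.201.5
  15.36.0.0/15 (15.36.0.0 - 15.37.255.255) does not contain 15.53.201.5
Longest matching prefix is /12 -> interface em0.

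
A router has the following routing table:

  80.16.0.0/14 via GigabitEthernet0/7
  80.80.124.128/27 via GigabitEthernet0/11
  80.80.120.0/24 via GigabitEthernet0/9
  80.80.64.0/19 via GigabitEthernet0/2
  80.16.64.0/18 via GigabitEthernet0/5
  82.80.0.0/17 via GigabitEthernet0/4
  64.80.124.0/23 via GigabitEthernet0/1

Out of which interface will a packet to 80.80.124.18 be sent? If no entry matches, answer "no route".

No entry's prefix contains 80.80.124.18; there is no default route.

no route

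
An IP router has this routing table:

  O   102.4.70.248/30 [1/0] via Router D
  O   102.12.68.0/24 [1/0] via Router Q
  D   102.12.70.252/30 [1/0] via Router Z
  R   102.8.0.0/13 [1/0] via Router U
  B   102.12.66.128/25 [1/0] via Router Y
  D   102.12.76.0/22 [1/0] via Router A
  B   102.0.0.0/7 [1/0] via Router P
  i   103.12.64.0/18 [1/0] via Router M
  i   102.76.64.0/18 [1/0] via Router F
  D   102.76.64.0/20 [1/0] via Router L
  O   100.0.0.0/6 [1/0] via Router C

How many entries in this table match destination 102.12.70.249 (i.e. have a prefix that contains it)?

3

Prefixes containing 102.12.70.249:
  100.0.0.0/6 (100.0.0.0 - 103.255.255.255)
  102.0.0.0/7 (102.0.0.0 - 103.255.255.255)
  102.8.0.0/13 (102.8.0.0 - 102.15.255.255)
Total matching entries: 3.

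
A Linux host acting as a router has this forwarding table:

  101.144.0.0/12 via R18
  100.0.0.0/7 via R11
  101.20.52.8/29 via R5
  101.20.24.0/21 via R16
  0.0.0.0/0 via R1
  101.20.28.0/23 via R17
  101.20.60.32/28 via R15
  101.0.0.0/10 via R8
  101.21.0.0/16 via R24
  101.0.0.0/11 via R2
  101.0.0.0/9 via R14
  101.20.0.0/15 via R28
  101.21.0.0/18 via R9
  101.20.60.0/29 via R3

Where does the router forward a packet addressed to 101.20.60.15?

R28

Routes whose prefix contains 101.20.60.15:
  0.0.0.0/0 (default, matches everything) -> R1
  100.0.0.0/7 (100.0.0.0 - 101.255.255.255) -> R11
  101.0.0.0/9 (101.0.0.0 - 101.127.255.255) -> R14
  101.0.0.0/10 (101.0.0.0 - 101.63.255.255) -> R8
  101.0.0.0/11 (101.0.0.0 - 101.31.255.255) -> R2
  101.20.0.0/15 (101.20.0.0 - 101.21.255.255) -> R28
More-specific entries that do NOT match:
  101.20.52.8/29 (101.20.52.8 - 101.20.52.15) does not contain 101.20.60.15
  101.20.60.0/29 (101.20.60.0 - 101.20.60.7) does not contain 101.20.60.15
  101.20.60.32/28 (101.20.60.32 - 101.20.60.47) does not contain 101.20.60.15
  101.20.28.0/23 (101.20.28.0 - 101.20.29.255) does not contain 101.20.60.15
  101.20.24.0/21 (101.20.24.0 - 101.20.31.255) does not contain 101.20.60.15
  101.21.0.0/18 (101.21.0.0 - 101.21.63.255) does not contain 101.20.60.15
  101.21.0.0/16 (101.21.0.0 - 101.21.255.255) does not contain 101.20.60.15
Longest matching prefix is /15 -> next hop R28.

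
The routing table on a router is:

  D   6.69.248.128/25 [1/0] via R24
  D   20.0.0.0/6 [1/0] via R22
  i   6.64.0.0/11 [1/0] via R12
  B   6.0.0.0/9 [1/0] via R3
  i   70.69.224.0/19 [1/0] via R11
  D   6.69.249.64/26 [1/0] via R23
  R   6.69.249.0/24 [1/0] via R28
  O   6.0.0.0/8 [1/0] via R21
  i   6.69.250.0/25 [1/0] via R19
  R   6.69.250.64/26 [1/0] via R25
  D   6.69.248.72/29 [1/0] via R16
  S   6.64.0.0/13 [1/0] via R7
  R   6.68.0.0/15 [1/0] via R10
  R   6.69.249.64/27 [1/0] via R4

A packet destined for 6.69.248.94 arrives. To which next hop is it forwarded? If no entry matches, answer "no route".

R10

Routes whose prefix contains 6.69.248.94:
  6.0.0.0/8 (6.0.0.0 - 6.255.255.255) -> R21
  6.0.0.0/9 (6.0.0.0 - 6.127.255.255) -> R3
  6.64.0.0/11 (6.64.0.0 - 6.95.255.255) -> R12
  6.64.0.0/13 (6.64.0.0 - 6.71.255.255) -> R7
  6.68.0.0/15 (6.68.0.0 - 6.69.255.255) -> R10
More-specific entries that do NOT match:
  6.69.248.72/29 (6.69.248.72 - 6.69.248.79) does not contain 6.69.248.94
  6.69.249.64/27 (6.69.249.64 - 6.69.249.95) does not contain 6.69.248.94
  6.69.249.64/26 (6.69.249.64 - 6.69.249.127) does not contain 6.69.248.94
  6.69.250.64/26 (6.69.250.64 - 6.69.250.127) does not contain 6.69.248.94
  6.69.248.128/25 (6.69.248.128 - 6.69.248.255) does not contain 6.69.248.94
  6.69.250.0/25 (6.69.250.0 - 6.69.250.127) does not contain 6.69.248.94
  6.69.249.0/24 (6.69.249.0 - 6.69.249.255) does not contain 6.69.248.94
  70.69.224.0/19 (70.69.224.0 - 70.69.255.255) does not contain 6.69.248.94
Longest matching prefix is /15 -> next hop R10.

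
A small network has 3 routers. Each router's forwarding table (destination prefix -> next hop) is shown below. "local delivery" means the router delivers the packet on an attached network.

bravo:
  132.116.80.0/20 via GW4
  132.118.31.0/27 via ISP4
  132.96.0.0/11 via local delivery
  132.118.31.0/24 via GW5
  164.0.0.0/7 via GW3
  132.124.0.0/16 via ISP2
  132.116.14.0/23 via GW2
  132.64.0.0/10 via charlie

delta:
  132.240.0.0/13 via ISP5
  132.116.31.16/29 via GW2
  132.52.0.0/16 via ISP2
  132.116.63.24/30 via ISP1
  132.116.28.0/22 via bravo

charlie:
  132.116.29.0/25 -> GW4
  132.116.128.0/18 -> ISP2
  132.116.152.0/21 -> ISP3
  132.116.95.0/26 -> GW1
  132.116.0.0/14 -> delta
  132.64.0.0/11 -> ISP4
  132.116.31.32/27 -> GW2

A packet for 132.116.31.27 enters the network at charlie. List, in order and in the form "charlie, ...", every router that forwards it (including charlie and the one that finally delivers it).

charlie, delta, bravo

At charlie: longest match for 132.116.31.27 is 132.116.0.0/14 -> delta
At delta: longest match for 132.116.31.27 is 132.116.28.0/22 -> bravo
At bravo: longest match for 132.116.31.27 is 132.96.0.0/11 -> local delivery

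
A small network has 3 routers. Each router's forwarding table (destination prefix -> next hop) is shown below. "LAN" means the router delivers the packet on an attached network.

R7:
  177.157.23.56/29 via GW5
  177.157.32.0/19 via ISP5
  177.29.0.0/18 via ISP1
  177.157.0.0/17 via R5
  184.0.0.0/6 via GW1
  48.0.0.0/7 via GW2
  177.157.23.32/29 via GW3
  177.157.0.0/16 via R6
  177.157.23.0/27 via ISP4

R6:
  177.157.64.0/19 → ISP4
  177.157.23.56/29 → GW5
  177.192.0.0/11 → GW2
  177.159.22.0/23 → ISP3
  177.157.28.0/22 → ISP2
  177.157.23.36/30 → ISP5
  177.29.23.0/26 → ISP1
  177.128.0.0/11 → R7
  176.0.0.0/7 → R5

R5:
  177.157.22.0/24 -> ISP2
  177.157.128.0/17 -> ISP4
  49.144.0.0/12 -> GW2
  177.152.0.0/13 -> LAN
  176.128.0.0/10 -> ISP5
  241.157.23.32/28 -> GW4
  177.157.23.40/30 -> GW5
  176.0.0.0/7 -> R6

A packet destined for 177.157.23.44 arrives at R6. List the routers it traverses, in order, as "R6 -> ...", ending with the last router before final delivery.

R6 -> R7 -> R5

At R6: longest match for 177.157.23.44 is 177.128.0.0/11 -> R7
At R7: longest match for 177.157.23.44 is 177.157.0.0/17 -> R5
At R5: longest match for 177.157.23.44 is 177.152.0.0/13 -> LAN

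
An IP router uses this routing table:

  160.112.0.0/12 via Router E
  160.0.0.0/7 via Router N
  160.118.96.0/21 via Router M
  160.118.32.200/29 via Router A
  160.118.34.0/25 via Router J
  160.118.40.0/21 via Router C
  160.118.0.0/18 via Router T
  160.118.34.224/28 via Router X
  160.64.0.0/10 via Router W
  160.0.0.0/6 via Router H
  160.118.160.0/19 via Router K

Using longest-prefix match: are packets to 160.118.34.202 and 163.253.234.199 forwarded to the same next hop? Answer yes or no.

160.118.34.202: longest match 160.118.0.0/18 -> Router T
163.253.234.199: longest match 160.0.0.0/6 -> Router H

no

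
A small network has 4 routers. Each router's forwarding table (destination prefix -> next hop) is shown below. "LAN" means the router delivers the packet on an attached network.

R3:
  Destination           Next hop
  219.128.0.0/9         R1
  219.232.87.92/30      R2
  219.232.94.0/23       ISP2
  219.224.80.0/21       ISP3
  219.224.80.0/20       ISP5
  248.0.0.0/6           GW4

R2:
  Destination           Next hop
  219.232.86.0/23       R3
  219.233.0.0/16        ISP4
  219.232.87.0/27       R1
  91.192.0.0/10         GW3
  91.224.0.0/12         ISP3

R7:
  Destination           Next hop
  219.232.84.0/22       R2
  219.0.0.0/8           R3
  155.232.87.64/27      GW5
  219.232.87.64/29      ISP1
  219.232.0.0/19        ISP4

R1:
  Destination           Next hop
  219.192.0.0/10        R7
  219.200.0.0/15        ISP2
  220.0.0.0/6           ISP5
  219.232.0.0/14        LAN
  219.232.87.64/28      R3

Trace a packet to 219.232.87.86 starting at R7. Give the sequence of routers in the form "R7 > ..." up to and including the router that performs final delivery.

At R7: longest match for 219.232.87.86 is 219.232.84.0/22 -> R2
At R2: longest match for 219.232.87.86 is 219.232.86.0/23 -> R3
At R3: longest match for 219.232.87.86 is 219.128.0.0/9 -> R1
At R1: longest match for 219.232.87.86 is 219.232.0.0/14 -> LAN

R7 > R2 > R3 > R1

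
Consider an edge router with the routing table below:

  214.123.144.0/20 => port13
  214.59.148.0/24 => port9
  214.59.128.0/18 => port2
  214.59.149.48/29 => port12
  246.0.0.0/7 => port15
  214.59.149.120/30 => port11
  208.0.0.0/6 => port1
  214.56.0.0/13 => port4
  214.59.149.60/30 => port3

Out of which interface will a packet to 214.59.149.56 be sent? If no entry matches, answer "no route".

Routes whose prefix contains 214.59.149.56:
  214.56.0.0/13 (214.56.0.0 - 214.63.255.255) -> port4
  214.59.128.0/18 (214.59.128.0 - 214.59.191.255) -> port2
More-specific entries that do NOT match:
  214.59.149.120/30 (214.59.149.120 - 214.59.149.123) does not contain 214.59.149.56
  214.59.149.60/30 (214.59.149.60 - 214.59.149.63) does not contain 214.59.149.56
  214.59.149.48/29 (214.59.149.48 - 214.59.149.55) does not contain 214.59.149.56
  214.59.148.0/24 (214.59.148.0 - 214.59.148.255) does not contain 214.59.149.56
  214.123.144.0/20 (214.123.144.0 - 214.123.159.255) does not contain 214.59.149.56
Longest matching prefix is /18 -> interface port2.

port2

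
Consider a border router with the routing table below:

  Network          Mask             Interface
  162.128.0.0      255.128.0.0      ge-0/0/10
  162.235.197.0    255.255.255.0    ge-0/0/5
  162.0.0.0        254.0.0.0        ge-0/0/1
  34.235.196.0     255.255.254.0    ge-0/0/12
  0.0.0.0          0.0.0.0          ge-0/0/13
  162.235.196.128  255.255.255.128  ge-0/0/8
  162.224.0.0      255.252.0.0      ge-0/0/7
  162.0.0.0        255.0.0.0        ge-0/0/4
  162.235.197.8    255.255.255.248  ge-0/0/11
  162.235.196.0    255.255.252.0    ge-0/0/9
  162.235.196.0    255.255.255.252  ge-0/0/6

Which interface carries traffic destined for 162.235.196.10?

ge-0/0/9

Routes whose prefix contains 162.235.196.10:
  0.0.0.0/0 (default, matches everything) -> ge-0/0/13
  162.0.0.0/7 (162.0.0.0 - 163.255.255.255) -> ge-0/0/1
  162.0.0.0/8 (162.0.0.0 - 162.255.255.255) -> ge-0/0/4
  162.128.0.0/9 (162.128.0.0 - 162.255.255.255) -> ge-0/0/10
  162.235.196.0/22 (162.235.196.0 - 162.235.199.255) -> ge-0/0/9
More-specific entries that do NOT match:
  162.235.196.0/30 (162.235.196.0 - 162.235.196.3) does not contain 162.235.196.10
  162.235.197.8/29 (162.235.197.8 - 162.235.197.15) does not contain 162.235.196.10
  162.235.196.128/25 (162.235.196.128 - 162.235.196.255) does not contain 162.235.196.10
  162.235.197.0/24 (162.235.197.0 - 162.235.197.255) does not contain 162.235.196.10
  34.235.196.0/23 (34.235.196.0 - 34.235.197.255) does not contain 162.235.196.10
Longest matching prefix is /22 -> interface ge-0/0/9.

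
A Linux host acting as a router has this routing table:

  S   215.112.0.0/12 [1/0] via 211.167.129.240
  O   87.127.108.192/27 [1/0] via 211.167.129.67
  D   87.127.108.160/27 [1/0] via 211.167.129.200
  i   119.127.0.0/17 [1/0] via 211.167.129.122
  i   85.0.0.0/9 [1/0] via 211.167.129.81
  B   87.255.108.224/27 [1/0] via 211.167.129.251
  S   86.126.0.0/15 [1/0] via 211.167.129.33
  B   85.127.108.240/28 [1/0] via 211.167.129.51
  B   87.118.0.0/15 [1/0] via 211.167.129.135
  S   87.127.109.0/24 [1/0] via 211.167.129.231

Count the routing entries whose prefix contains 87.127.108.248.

0

No listed prefix contains 87.127.108.248.
Total matching entries: 0.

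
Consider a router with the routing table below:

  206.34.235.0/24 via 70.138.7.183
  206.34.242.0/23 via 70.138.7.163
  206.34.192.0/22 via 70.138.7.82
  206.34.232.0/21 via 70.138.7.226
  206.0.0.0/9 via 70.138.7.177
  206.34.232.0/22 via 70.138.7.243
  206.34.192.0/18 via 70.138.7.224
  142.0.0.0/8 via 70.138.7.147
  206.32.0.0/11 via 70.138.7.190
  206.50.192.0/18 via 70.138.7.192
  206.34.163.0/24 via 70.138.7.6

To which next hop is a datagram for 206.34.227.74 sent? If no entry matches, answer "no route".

Routes whose prefix contains 206.34.227.74:
  206.0.0.0/9 (206.0.0.0 - 206.127.255.255) -> 70.138.7.177
  206.32.0.0/11 (206.32.0.0 - 206.63.255.255) -> 70.138.7.190
  206.34.192.0/18 (206.34.192.0 - 206.34.255.255) -> 70.138.7.224
More-specific entries that do NOT match:
  206.34.235.0/24 (206.34.235.0 - 206.34.235.255) does not contain 206.34.227.74
  206.34.163.0/24 (206.34.163.0 - 206.34.163.255) does not contain 206.34.227.74
  206.34.242.0/23 (206.34.242.0 - 206.34.243.255) does not contain 206.34.227.74
  206.34.192.0/22 (206.34.192.0 - 206.34.195.255) does not contain 206.34.227.74
  206.34.232.0/22 (206.34.232.0 - 206.34.235.255) does not contain 206.34.227.74
  206.34.232.0/21 (206.34.232.0 - 206.34.239.255) does not contain 206.34.227.74
Longest matching prefix is /18 -> next hop 70.138.7.224.

70.138.7.224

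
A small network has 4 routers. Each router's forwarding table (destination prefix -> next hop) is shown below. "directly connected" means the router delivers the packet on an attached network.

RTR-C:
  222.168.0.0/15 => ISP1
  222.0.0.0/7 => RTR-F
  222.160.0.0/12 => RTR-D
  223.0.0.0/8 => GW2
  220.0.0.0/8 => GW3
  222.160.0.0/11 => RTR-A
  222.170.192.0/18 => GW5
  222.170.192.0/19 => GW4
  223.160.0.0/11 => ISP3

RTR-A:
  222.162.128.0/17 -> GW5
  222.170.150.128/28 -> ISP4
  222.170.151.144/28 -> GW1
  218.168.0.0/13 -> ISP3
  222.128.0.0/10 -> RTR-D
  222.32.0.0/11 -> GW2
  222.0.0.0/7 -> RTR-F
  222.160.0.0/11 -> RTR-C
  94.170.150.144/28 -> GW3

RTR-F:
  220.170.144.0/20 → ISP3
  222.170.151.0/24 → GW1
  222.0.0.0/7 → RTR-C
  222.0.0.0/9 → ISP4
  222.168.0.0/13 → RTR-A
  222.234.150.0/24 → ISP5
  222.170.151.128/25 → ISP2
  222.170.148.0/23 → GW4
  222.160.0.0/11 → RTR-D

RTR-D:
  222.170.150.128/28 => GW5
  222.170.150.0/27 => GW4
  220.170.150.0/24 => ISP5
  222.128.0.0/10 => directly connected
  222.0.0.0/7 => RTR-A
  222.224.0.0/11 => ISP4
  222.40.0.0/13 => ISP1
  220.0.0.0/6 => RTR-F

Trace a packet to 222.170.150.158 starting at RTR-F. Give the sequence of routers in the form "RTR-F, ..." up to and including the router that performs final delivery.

At RTR-F: longest match for 222.170.150.158 is 222.168.0.0/13 -> RTR-A
At RTR-A: longest match for 222.170.150.158 is 222.160.0.0/11 -> RTR-C
At RTR-C: longest match for 222.170.150.158 is 222.160.0.0/12 -> RTR-D
At RTR-D: longest match for 222.170.150.158 is 222.128.0.0/10 -> directly connected

RTR-F, RTR-A, RTR-C, RTR-D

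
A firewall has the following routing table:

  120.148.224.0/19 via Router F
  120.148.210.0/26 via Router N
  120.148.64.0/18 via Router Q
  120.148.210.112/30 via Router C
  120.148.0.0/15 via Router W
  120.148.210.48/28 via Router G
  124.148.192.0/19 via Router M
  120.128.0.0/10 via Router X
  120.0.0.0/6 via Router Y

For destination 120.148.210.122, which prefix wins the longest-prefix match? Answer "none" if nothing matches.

120.148.0.0/15

Entries matching 120.148.210.122:
  120.0.0.0/6 (120.0.0.0 - 123.255.255.255)
  120.128.0.0/10 (120.128.0.0 - 120.191.255.255)
  120.148.0.0/15 (120.148.0.0 - 120.149.255.255)
Most specific is 120.148.0.0/15.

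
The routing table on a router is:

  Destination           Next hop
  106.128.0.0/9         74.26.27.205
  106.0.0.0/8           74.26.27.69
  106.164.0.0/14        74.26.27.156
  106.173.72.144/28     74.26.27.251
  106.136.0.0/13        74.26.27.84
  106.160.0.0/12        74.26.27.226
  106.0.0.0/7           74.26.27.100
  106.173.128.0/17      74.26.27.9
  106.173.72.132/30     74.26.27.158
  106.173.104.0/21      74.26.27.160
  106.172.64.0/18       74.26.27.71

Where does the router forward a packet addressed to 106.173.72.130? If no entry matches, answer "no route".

74.26.27.226

Routes whose prefix contains 106.173.72.130:
  106.0.0.0/7 (106.0.0.0 - 107.255.255.255) -> 74.26.27.100
  106.0.0.0/8 (106.0.0.0 - 106.255.255.255) -> 74.26.27.69
  106.128.0.0/9 (106.128.0.0 - 106.255.255.255) -> 74.26.27.205
  106.160.0.0/12 (106.160.0.0 - 106.175.255.255) -> 74.26.27.226
More-specific entries that do NOT match:
  106.173.72.132/30 (106.173.72.132 - 106.173.72.135) does not contain 106.173.72.130
  106.173.72.144/28 (106.173.72.144 - 106.173.72.159) does not contain 106.173.72.130
  106.173.104.0/21 (106.173.104.0 - 106.173.111.255) does not contain 106.173.72.130
  106.172.64.0/18 (106.172.64.0 - 106.172.127.255) does not contain 106.173.72.130
  106.173.128.0/17 (106.173.128.0 - 106.173.255.255) does not contain 106.173.72.130
  106.164.0.0/14 (106.164.0.0 - 106.167.255.255) does not contain 106.173.72.130
  106.136.0.0/13 (106.136.0.0 - 106.143.255.255) does not contain 106.173.72.130
Longest matching prefix is /12 -> next hop 74.26.27.226.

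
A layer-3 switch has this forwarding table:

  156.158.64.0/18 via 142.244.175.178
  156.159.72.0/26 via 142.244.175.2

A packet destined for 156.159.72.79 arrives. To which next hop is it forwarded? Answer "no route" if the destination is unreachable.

no route

No entry's prefix contains 156.159.72.79; there is no default route.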